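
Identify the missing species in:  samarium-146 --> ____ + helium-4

Conserve mass number: 146 = A + 4, so A = 142.
Conserve atomic number: 62 = Z + 2, so Z = 60.
Z = 60 is neodymium, so the species is neodymium-142.

Nd-142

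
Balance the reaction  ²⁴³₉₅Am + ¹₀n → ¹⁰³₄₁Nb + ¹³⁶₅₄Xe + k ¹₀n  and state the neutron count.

5

Conserve mass number: 244 = 103 + 136 + k, so k = 244 − 239 = 5.
Check atomic number: 95 = 41 + 54 + 0 = 95. ✓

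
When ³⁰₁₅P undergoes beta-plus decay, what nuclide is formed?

Beta-plus decay: mass number changes by +0, atomic number by -1.
A: 30 = 30; Z: 15 − 1 = 14.
Z = 14 is silicon, so the daughter is ³⁰₁₄Si.

Si-30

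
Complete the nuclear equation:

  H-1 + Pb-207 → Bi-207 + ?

neutron

Conserve mass number: 1 + 207 = 207 + A, so A = 1.
Conserve atomic number: 1 + 82 = 83 + Z, so Z = 0.
A = 1 and Z = 0 is n — a neutron.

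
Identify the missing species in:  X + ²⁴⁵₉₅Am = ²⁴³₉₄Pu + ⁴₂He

deuteron

Conserve mass number: A + 245 = 243 + 4, so A = 2.
Conserve atomic number: Z + 95 = 94 + 2, so Z = 1.
A = 2 and Z = 1 is ²₁H — a deuteron.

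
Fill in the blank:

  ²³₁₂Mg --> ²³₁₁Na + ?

Conserve mass number: 23 = 23 + A, so A = 0.
Conserve atomic number: 12 = 11 + Z, so Z = 1.
A = 0 and Z = 1 is ⁰₁e — a positron.

positron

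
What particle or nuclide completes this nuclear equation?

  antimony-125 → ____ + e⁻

Conserve mass number: 125 = A + 0, so A = 125.
Conserve atomic number: 51 = Z − 1, so Z = 52.
Z = 52 is tellurium, so the species is tellurium-125.

Te-125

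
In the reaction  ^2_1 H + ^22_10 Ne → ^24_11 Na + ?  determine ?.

gamma ray

Conserve mass number: 2 + 22 = 24 + A, so A = 0.
Conserve atomic number: 1 + 10 = 11 + Z, so Z = 0.
A = 0 and Z = 0 is ^0_0 γ — a gamma ray.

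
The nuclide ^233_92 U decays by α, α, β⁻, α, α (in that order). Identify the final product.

Start: (A, Z) = (233, 92).
After α: (229, 90).
After α: (225, 88).
After β⁻: (225, 89).
After α: (221, 87).
After α: (217, 85).
Z = 85 is astatine.

At-217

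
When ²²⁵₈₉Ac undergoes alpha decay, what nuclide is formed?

Fr-221

Alpha decay: mass number changes by -4, atomic number by -2.
A: 225 − 4 = 221; Z: 89 − 2 = 87.
Z = 87 is francium, so the daughter is ²²¹₈₇Fr.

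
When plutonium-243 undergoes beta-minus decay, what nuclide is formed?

Beta-minus decay: mass number changes by +0, atomic number by +1.
A: 243 = 243; Z: 94 + 1 = 95.
Z = 95 is americium, so the daughter is americium-243.

Am-243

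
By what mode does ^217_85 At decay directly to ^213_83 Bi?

ΔA = 213 − 217 = -4; ΔZ = 83 − 85 = -2.
A drops by 4 and Z drops by 2 — the signature of alpha emission.

alpha decay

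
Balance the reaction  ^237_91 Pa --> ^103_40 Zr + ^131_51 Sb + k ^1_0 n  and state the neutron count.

3

Conserve mass number: 237 = 103 + 131 + k, so k = 237 − 234 = 3.
Check atomic number: 91 = 40 + 51 + 0 = 91. ✓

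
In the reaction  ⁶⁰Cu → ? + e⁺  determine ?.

Ni-60

Conserve mass number: 60 = A + 0, so A = 60.
Conserve atomic number: 29 = Z + 1, so Z = 28.
Z = 28 is nickel, so the species is ⁶⁰Ni.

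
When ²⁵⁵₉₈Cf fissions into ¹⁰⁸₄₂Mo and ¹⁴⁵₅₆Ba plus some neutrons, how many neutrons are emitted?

2

Conserve mass number: 255 = 108 + 145 + k, so k = 255 − 253 = 2.
Check atomic number: 98 = 42 + 56 + 0 = 98. ✓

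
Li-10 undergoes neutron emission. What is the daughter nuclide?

Neutron emission: mass number changes by -1, atomic number by +0.
A: 10 − 1 = 9; Z: 3 = 3.
Z = 3 is lithium, so the daughter is Li-9.

Li-9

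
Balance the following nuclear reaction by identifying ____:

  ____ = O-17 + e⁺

F-17

Conserve mass number: A = 17 + 0, so A = 17.
Conserve atomic number: Z = 8 + 1, so Z = 9.
Z = 9 is fluorine, so the species is F-17.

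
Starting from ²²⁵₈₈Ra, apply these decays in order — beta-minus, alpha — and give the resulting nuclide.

Fr-221

Start: (A, Z) = (225, 88).
After β⁻: (225, 89).
After α: (221, 87).
Z = 87 is francium.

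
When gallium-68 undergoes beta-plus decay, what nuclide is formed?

Beta-plus decay: mass number changes by +0, atomic number by -1.
A: 68 = 68; Z: 31 − 1 = 30.
Z = 30 is zinc, so the daughter is zinc-68.

Zn-68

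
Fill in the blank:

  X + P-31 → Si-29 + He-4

deuteron

Conserve mass number: A + 31 = 29 + 4, so A = 2.
Conserve atomic number: Z + 15 = 14 + 2, so Z = 1.
A = 2 and Z = 1 is H-2 — a deuteron.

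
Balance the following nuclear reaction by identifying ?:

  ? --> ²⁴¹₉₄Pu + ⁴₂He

Cm-245

Conserve mass number: A = 241 + 4, so A = 245.
Conserve atomic number: Z = 94 + 2, so Z = 96.
Z = 96 is curium, so the species is ²⁴⁵₉₆Cm.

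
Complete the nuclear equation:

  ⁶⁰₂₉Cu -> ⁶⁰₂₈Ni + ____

Conserve mass number: 60 = 60 + A, so A = 0.
Conserve atomic number: 29 = 28 + Z, so Z = 1.
A = 0 and Z = 1 is ⁰₁e — a positron.

positron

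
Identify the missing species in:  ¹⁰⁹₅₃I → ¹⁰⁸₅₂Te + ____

Conserve mass number: 109 = 108 + A, so A = 1.
Conserve atomic number: 53 = 52 + Z, so Z = 1.
A = 1 and Z = 1 is ¹₁H — a proton.

proton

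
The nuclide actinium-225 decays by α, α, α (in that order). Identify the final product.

Bi-213

Start: (A, Z) = (225, 89).
After α: (221, 87).
After α: (217, 85).
After α: (213, 83).
Z = 83 is bismuth.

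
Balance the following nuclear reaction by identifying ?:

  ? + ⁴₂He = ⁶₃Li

deuteron

Conserve mass number: A + 4 = 6, so A = 2.
Conserve atomic number: Z + 2 = 3, so Z = 1.
A = 2 and Z = 1 is ²₁H — a deuteron.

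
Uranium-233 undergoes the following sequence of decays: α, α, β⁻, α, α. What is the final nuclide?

At-217

Start: (A, Z) = (233, 92).
After α: (229, 90).
After α: (225, 88).
After β⁻: (225, 89).
After α: (221, 87).
After α: (217, 85).
Z = 85 is astatine.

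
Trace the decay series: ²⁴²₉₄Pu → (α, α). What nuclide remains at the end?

Th-234

Start: (A, Z) = (242, 94).
After α: (238, 92).
After α: (234, 90).
Z = 90 is thorium.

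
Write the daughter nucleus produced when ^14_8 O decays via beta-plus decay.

N-14

Beta-plus decay: mass number changes by +0, atomic number by -1.
A: 14 = 14; Z: 8 − 1 = 7.
Z = 7 is nitrogen, so the daughter is ^14_7 N.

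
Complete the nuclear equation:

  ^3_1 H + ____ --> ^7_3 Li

Conserve mass number: 3 + A = 7, so A = 4.
Conserve atomic number: 1 + Z = 3, so Z = 2.
A = 4 and Z = 2 is ^4_2 He — an alpha particle.

alpha particle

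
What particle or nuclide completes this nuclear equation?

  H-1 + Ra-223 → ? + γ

Ac-224

Conserve mass number: 1 + 223 = A + 0, so A = 224.
Conserve atomic number: 1 + 88 = Z + 0, so Z = 89.
Z = 89 is actinium, so the species is Ac-224.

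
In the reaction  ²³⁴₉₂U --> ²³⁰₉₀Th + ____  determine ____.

alpha particle

Conserve mass number: 234 = 230 + A, so A = 4.
Conserve atomic number: 92 = 90 + Z, so Z = 2.
A = 4 and Z = 2 is ⁴₂He — an alpha particle.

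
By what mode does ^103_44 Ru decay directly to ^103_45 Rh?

beta-minus decay

ΔA = 103 − 103 = 0; ΔZ = 45 − 44 = +1.
A is unchanged and Z rises by 1 — a neutron has become a proton (β⁻ decay).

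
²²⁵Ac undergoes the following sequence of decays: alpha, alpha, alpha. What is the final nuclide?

Start: (A, Z) = (225, 89).
After α: (221, 87).
After α: (217, 85).
After α: (213, 83).
Z = 83 is bismuth.

Bi-213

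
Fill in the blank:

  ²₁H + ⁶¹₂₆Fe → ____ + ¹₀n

Co-62

Conserve mass number: 2 + 61 = A + 1, so A = 62.
Conserve atomic number: 1 + 26 = Z + 0, so Z = 27.
Z = 27 is cobalt, so the species is ⁶²₂₇Co.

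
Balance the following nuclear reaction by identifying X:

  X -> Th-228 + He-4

U-232

Conserve mass number: A = 228 + 4, so A = 232.
Conserve atomic number: Z = 90 + 2, so Z = 92.
Z = 92 is uranium, so the species is U-232.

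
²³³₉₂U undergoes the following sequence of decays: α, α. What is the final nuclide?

Ra-225

Start: (A, Z) = (233, 92).
After α: (229, 90).
After α: (225, 88).
Z = 88 is radium.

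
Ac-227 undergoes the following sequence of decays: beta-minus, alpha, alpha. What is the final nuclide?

Start: (A, Z) = (227, 89).
After β⁻: (227, 90).
After α: (223, 88).
After α: (219, 86).
Z = 86 is radon.

Rn-219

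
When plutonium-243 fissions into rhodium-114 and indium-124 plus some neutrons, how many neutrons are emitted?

Conserve mass number: 243 = 114 + 124 + k, so k = 243 − 238 = 5.
Check atomic number: 94 = 45 + 49 + 0 = 94. ✓

5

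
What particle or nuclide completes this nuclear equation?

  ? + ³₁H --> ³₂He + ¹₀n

Conserve mass number: A + 3 = 3 + 1, so A = 1.
Conserve atomic number: Z + 1 = 2 + 0, so Z = 1.
A = 1 and Z = 1 is ¹₁H — a proton.

proton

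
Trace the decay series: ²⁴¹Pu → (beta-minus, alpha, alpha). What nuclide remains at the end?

Pa-233

Start: (A, Z) = (241, 94).
After β⁻: (241, 95).
After α: (237, 93).
After α: (233, 91).
Z = 91 is protactinium.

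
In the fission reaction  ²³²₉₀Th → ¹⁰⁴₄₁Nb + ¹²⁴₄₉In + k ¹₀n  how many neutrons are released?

4

Conserve mass number: 232 = 104 + 124 + k, so k = 232 − 228 = 4.
Check atomic number: 90 = 41 + 49 + 0 = 90. ✓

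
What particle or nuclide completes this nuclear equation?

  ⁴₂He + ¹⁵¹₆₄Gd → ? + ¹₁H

Tb-154

Conserve mass number: 4 + 151 = A + 1, so A = 154.
Conserve atomic number: 2 + 64 = Z + 1, so Z = 65.
Z = 65 is terbium, so the species is ¹⁵⁴₆₅Tb.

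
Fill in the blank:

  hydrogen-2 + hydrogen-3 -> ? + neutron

Conserve mass number: 2 + 3 = A + 1, so A = 4.
Conserve atomic number: 1 + 1 = Z + 0, so Z = 2.
A = 4 and Z = 2 is helium-4 — an alpha particle.

He-4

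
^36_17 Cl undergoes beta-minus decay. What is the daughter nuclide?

Ar-36

Beta-minus decay: mass number changes by +0, atomic number by +1.
A: 36 = 36; Z: 17 + 1 = 18.
Z = 18 is argon, so the daughter is ^36_18 Ar.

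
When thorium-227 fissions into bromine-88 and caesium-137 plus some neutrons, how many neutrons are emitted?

Conserve mass number: 227 = 88 + 137 + k, so k = 227 − 225 = 2.
Check atomic number: 90 = 35 + 55 + 0 = 90. ✓

2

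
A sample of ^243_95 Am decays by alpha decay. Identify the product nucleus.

Np-239

Alpha decay: mass number changes by -4, atomic number by -2.
A: 243 − 4 = 239; Z: 95 − 2 = 93.
Z = 93 is neptunium, so the daughter is ^239_93 Np.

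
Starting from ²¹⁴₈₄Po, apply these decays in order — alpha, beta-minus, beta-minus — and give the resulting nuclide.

Start: (A, Z) = (214, 84).
After α: (210, 82).
After β⁻: (210, 83).
After β⁻: (210, 84).
Z = 84 is polonium.

Po-210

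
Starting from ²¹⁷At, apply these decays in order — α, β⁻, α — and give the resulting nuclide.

Pb-209

Start: (A, Z) = (217, 85).
After α: (213, 83).
After β⁻: (213, 84).
After α: (209, 82).
Z = 82 is lead.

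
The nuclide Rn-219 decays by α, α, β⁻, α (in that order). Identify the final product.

Start: (A, Z) = (219, 86).
After α: (215, 84).
After α: (211, 82).
After β⁻: (211, 83).
After α: (207, 81).
Z = 81 is thallium.

Tl-207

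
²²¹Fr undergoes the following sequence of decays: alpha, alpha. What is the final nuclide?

Bi-213

Start: (A, Z) = (221, 87).
After α: (217, 85).
After α: (213, 83).
Z = 83 is bismuth.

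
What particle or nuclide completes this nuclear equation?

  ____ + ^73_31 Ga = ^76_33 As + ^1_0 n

Conserve mass number: A + 73 = 76 + 1, so A = 4.
Conserve atomic number: Z + 31 = 33 + 0, so Z = 2.
A = 4 and Z = 2 is ^4_2 He — an alpha particle.

alpha particle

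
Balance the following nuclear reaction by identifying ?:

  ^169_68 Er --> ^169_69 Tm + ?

Conserve mass number: 169 = 169 + A, so A = 0.
Conserve atomic number: 68 = 69 + Z, so Z = -1.
A = 0 and Z = -1 is ^0_-1 e — a beta-minus particle.

beta-minus particle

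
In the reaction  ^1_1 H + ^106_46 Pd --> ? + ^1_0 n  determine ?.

Conserve mass number: 1 + 106 = A + 1, so A = 106.
Conserve atomic number: 1 + 46 = Z + 0, so Z = 47.
Z = 47 is silver, so the species is ^106_47 Ag.

Ag-106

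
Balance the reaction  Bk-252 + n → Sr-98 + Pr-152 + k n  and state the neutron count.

3

Conserve mass number: 253 = 98 + 152 + k, so k = 253 − 250 = 3.
Check atomic number: 97 = 38 + 59 + 0 = 97. ✓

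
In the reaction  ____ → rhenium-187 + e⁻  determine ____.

W-187

Conserve mass number: A = 187 + 0, so A = 187.
Conserve atomic number: Z = 75 − 1, so Z = 74.
Z = 74 is tungsten, so the species is tungsten-187.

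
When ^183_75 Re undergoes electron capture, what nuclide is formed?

Electron capture: mass number changes by +0, atomic number by -1.
A: 183 = 183; Z: 75 − 1 = 74.
Z = 74 is tungsten, so the daughter is ^183_74 W.

W-183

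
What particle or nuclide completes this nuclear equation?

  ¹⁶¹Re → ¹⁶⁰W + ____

Conserve mass number: 161 = 160 + A, so A = 1.
Conserve atomic number: 75 = 74 + Z, so Z = 1.
A = 1 and Z = 1 is ¹H — a proton.

proton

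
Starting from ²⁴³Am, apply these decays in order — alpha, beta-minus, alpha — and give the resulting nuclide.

U-235

Start: (A, Z) = (243, 95).
After α: (239, 93).
After β⁻: (239, 94).
After α: (235, 92).
Z = 92 is uranium.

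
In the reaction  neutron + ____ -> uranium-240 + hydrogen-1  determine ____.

Conserve mass number: 1 + A = 240 + 1, so A = 240.
Conserve atomic number: 0 + Z = 92 + 1, so Z = 93.
Z = 93 is neptunium, so the species is neptunium-240.

Np-240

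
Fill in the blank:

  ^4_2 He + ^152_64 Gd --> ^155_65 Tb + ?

Conserve mass number: 4 + 152 = 155 + A, so A = 1.
Conserve atomic number: 2 + 64 = 65 + Z, so Z = 1.
A = 1 and Z = 1 is ^1_1 H — a proton.

proton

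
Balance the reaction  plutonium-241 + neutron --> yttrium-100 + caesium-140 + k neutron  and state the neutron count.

Conserve mass number: 242 = 100 + 140 + k, so k = 242 − 240 = 2.
Check atomic number: 94 = 39 + 55 + 0 = 94. ✓

2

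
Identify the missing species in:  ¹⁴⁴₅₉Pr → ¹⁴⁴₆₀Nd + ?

Conserve mass number: 144 = 144 + A, so A = 0.
Conserve atomic number: 59 = 60 + Z, so Z = -1.
A = 0 and Z = -1 is ⁰₋₁e — a beta-minus particle.

beta-minus particle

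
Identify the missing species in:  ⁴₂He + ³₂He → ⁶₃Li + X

proton

Conserve mass number: 4 + 3 = 6 + A, so A = 1.
Conserve atomic number: 2 + 2 = 3 + Z, so Z = 1.
A = 1 and Z = 1 is ¹₁H — a proton.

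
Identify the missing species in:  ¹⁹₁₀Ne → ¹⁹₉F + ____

positron

Conserve mass number: 19 = 19 + A, so A = 0.
Conserve atomic number: 10 = 9 + Z, so Z = 1.
A = 0 and Z = 1 is ⁰₁e — a positron.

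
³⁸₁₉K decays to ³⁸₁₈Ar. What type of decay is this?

ΔA = 38 − 38 = 0; ΔZ = 18 − 19 = -1.
A is unchanged and Z drops by 1 — a proton has become a neutron (β⁺ emission or electron capture).

beta-plus decay or electron capture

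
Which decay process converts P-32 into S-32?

ΔA = 32 − 32 = 0; ΔZ = 16 − 15 = +1.
A is unchanged and Z rises by 1 — a neutron has become a proton (β⁻ decay).

beta-minus decay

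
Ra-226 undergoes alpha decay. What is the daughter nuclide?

Alpha decay: mass number changes by -4, atomic number by -2.
A: 226 − 4 = 222; Z: 88 − 2 = 86.
Z = 86 is radon, so the daughter is Rn-222.

Rn-222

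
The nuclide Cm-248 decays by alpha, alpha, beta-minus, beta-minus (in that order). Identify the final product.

Start: (A, Z) = (248, 96).
After α: (244, 94).
After α: (240, 92).
After β⁻: (240, 93).
After β⁻: (240, 94).
Z = 94 is plutonium.

Pu-240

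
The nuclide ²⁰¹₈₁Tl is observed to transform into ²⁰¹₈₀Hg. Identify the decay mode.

beta-plus decay or electron capture

ΔA = 201 − 201 = 0; ΔZ = 80 − 81 = -1.
A is unchanged and Z drops by 1 — a proton has become a neutron (β⁺ emission or electron capture).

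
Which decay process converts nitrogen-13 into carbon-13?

beta-plus decay or electron capture

ΔA = 13 − 13 = 0; ΔZ = 6 − 7 = -1.
A is unchanged and Z drops by 1 — a proton has become a neutron (β⁺ emission or electron capture).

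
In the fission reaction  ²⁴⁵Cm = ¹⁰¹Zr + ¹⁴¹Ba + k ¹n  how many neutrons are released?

Conserve mass number: 245 = 101 + 141 + k, so k = 245 − 242 = 3.
Check atomic number: 96 = 40 + 56 + 0 = 96. ✓

3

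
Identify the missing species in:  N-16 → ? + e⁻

Conserve mass number: 16 = A + 0, so A = 16.
Conserve atomic number: 7 = Z − 1, so Z = 8.
Z = 8 is oxygen, so the species is O-16.

O-16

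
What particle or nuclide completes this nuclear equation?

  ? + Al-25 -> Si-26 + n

Conserve mass number: A + 25 = 26 + 1, so A = 2.
Conserve atomic number: Z + 13 = 14 + 0, so Z = 1.
A = 2 and Z = 1 is H-2 — a deuteron.

deuteron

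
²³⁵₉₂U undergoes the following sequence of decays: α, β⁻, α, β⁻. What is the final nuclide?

Th-227

Start: (A, Z) = (235, 92).
After α: (231, 90).
After β⁻: (231, 91).
After α: (227, 89).
After β⁻: (227, 90).
Z = 90 is thorium.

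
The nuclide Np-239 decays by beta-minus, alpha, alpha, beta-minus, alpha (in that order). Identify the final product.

Start: (A, Z) = (239, 93).
After β⁻: (239, 94).
After α: (235, 92).
After α: (231, 90).
After β⁻: (231, 91).
After α: (227, 89).
Z = 89 is actinium.

Ac-227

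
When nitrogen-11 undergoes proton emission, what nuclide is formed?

Proton emission: mass number changes by -1, atomic number by -1.
A: 11 − 1 = 10; Z: 7 − 1 = 6.
Z = 6 is carbon, so the daughter is carbon-10.

C-10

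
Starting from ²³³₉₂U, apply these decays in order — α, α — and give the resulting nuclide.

Ra-225

Start: (A, Z) = (233, 92).
After α: (229, 90).
After α: (225, 88).
Z = 88 is radium.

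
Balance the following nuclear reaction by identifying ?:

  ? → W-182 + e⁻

Conserve mass number: A = 182 + 0, so A = 182.
Conserve atomic number: Z = 74 − 1, so Z = 73.
Z = 73 is tantalum, so the species is Ta-182.

Ta-182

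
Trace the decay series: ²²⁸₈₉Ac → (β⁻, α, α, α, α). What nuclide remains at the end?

Pb-212

Start: (A, Z) = (228, 89).
After β⁻: (228, 90).
After α: (224, 88).
After α: (220, 86).
After α: (216, 84).
After α: (212, 82).
Z = 82 is lead.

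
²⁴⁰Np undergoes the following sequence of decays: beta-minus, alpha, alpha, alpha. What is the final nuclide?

Start: (A, Z) = (240, 93).
After β⁻: (240, 94).
After α: (236, 92).
After α: (232, 90).
After α: (228, 88).
Z = 88 is radium.

Ra-228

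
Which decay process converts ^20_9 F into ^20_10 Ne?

ΔA = 20 − 20 = 0; ΔZ = 10 − 9 = +1.
A is unchanged and Z rises by 1 — a neutron has become a proton (β⁻ decay).

beta-minus decay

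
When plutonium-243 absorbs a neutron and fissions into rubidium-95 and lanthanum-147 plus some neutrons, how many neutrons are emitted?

Conserve mass number: 244 = 95 + 147 + k, so k = 244 − 242 = 2.
Check atomic number: 94 = 37 + 57 + 0 = 94. ✓

2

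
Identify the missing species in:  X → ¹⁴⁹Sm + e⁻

Pm-149

Conserve mass number: A = 149 + 0, so A = 149.
Conserve atomic number: Z = 62 − 1, so Z = 61.
Z = 61 is promethium, so the species is ¹⁴⁹Pm.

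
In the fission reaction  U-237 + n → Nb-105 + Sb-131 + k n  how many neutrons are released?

2

Conserve mass number: 238 = 105 + 131 + k, so k = 238 − 236 = 2.
Check atomic number: 92 = 41 + 51 + 0 = 92. ✓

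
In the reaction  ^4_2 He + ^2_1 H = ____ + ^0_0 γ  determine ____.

Conserve mass number: 4 + 2 = A + 0, so A = 6.
Conserve atomic number: 2 + 1 = Z + 0, so Z = 3.
Z = 3 is lithium, so the species is ^6_3 Li.

Li-6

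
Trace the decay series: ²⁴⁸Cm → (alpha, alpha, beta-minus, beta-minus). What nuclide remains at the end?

Start: (A, Z) = (248, 96).
After α: (244, 94).
After α: (240, 92).
After β⁻: (240, 93).
After β⁻: (240, 94).
Z = 94 is plutonium.

Pu-240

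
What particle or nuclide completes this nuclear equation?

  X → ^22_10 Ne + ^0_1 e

Na-22

Conserve mass number: A = 22 + 0, so A = 22.
Conserve atomic number: Z = 10 + 1, so Z = 11.
Z = 11 is sodium, so the species is ^22_11 Na.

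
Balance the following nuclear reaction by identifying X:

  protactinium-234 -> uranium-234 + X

Conserve mass number: 234 = 234 + A, so A = 0.
Conserve atomic number: 91 = 92 + Z, so Z = -1.
A = 0 and Z = -1 is e⁻ — a beta-minus particle.

beta-minus particle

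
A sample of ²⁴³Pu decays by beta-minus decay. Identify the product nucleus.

Am-243

Beta-minus decay: mass number changes by +0, atomic number by +1.
A: 243 = 243; Z: 94 + 1 = 95.
Z = 95 is americium, so the daughter is ²⁴³Am.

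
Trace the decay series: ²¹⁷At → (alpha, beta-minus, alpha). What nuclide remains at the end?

Start: (A, Z) = (217, 85).
After α: (213, 83).
After β⁻: (213, 84).
After α: (209, 82).
Z = 82 is lead.

Pb-209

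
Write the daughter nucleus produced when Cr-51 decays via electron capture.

Electron capture: mass number changes by +0, atomic number by -1.
A: 51 = 51; Z: 24 − 1 = 23.
Z = 23 is vanadium, so the daughter is V-51.

V-51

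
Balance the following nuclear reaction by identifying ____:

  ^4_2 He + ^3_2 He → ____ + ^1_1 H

Li-6

Conserve mass number: 4 + 3 = A + 1, so A = 6.
Conserve atomic number: 2 + 2 = Z + 1, so Z = 3.
Z = 3 is lithium, so the species is ^6_3 Li.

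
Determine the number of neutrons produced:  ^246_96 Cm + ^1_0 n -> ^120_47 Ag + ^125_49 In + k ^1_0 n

2

Conserve mass number: 247 = 120 + 125 + k, so k = 247 − 245 = 2.
Check atomic number: 96 = 47 + 49 + 0 = 96. ✓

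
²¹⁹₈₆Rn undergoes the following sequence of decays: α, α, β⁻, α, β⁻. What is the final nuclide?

Start: (A, Z) = (219, 86).
After α: (215, 84).
After α: (211, 82).
After β⁻: (211, 83).
After α: (207, 81).
After β⁻: (207, 82).
Z = 82 is lead.

Pb-207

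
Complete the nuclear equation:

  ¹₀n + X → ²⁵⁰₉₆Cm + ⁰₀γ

Conserve mass number: 1 + A = 250 + 0, so A = 249.
Conserve atomic number: 0 + Z = 96 + 0, so Z = 96.
Z = 96 is curium, so the species is ²⁴⁹₉₆Cm.

Cm-249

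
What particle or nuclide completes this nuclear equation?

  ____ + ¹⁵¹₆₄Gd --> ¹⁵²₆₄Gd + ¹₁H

Conserve mass number: A + 151 = 152 + 1, so A = 2.
Conserve atomic number: Z + 64 = 64 + 1, so Z = 1.
A = 2 and Z = 1 is ²₁H — a deuteron.

deuteron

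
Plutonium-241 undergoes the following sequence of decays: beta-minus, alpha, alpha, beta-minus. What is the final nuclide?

U-233

Start: (A, Z) = (241, 94).
After β⁻: (241, 95).
After α: (237, 93).
After α: (233, 91).
After β⁻: (233, 92).
Z = 92 is uranium.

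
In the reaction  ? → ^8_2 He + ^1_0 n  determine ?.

He-9

Conserve mass number: A = 8 + 1, so A = 9.
Conserve atomic number: Z = 2 + 0, so Z = 2.
Z = 2 is helium, so the species is ^9_2 He.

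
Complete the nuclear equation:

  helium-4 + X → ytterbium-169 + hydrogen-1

Tm-166

Conserve mass number: 4 + A = 169 + 1, so A = 166.
Conserve atomic number: 2 + Z = 70 + 1, so Z = 69.
Z = 69 is thulium, so the species is thulium-166.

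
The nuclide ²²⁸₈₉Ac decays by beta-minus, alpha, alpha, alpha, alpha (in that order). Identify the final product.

Pb-212

Start: (A, Z) = (228, 89).
After β⁻: (228, 90).
After α: (224, 88).
After α: (220, 86).
After α: (216, 84).
After α: (212, 82).
Z = 82 is lead.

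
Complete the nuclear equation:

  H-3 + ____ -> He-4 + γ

Conserve mass number: 3 + A = 4 + 0, so A = 1.
Conserve atomic number: 1 + Z = 2 + 0, so Z = 1.
A = 1 and Z = 1 is H-1 — a proton.

proton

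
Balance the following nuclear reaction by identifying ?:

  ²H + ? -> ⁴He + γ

deuteron

Conserve mass number: 2 + A = 4 + 0, so A = 2.
Conserve atomic number: 1 + Z = 2 + 0, so Z = 1.
A = 2 and Z = 1 is ²H — a deuteron.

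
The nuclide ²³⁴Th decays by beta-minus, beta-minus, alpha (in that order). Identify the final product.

Start: (A, Z) = (234, 90).
After β⁻: (234, 91).
After β⁻: (234, 92).
After α: (230, 90).
Z = 90 is thorium.

Th-230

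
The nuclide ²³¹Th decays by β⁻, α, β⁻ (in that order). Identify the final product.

Start: (A, Z) = (231, 90).
After β⁻: (231, 91).
After α: (227, 89).
After β⁻: (227, 90).
Z = 90 is thorium.

Th-227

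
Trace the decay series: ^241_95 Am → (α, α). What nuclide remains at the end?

Pa-233

Start: (A, Z) = (241, 95).
After α: (237, 93).
After α: (233, 91).
Z = 91 is protactinium.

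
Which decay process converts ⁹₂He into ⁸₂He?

ΔA = 8 − 9 = -1; ΔZ = 2 − 2 = +0.
A drops by 1 with Z unchanged — a neutron was emitted.

neutron emission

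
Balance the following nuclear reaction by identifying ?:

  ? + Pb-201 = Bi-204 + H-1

alpha particle

Conserve mass number: A + 201 = 204 + 1, so A = 4.
Conserve atomic number: Z + 82 = 83 + 1, so Z = 2.
A = 4 and Z = 2 is He-4 — an alpha particle.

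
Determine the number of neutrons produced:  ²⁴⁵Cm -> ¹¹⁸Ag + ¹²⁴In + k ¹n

3

Conserve mass number: 245 = 118 + 124 + k, so k = 245 − 242 = 3.
Check atomic number: 96 = 47 + 49 + 0 = 96. ✓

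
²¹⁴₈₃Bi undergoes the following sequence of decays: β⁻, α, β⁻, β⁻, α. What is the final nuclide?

Start: (A, Z) = (214, 83).
After β⁻: (214, 84).
After α: (210, 82).
After β⁻: (210, 83).
After β⁻: (210, 84).
After α: (206, 82).
Z = 82 is lead.

Pb-206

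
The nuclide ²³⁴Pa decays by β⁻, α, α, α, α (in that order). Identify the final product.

Po-218

Start: (A, Z) = (234, 91).
After β⁻: (234, 92).
After α: (230, 90).
After α: (226, 88).
After α: (222, 86).
After α: (218, 84).
Z = 84 is polonium.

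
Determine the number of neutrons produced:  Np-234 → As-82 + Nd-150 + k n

Conserve mass number: 234 = 82 + 150 + k, so k = 234 − 232 = 2.
Check atomic number: 93 = 33 + 60 + 0 = 93. ✓

2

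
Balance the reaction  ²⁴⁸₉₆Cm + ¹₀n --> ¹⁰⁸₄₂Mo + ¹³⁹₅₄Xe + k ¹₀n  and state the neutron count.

2

Conserve mass number: 249 = 108 + 139 + k, so k = 249 − 247 = 2.
Check atomic number: 96 = 42 + 54 + 0 = 96. ✓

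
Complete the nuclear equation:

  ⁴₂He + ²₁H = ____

Conserve mass number: 4 + 2 = A, so A = 6.
Conserve atomic number: 2 + 1 = Z, so Z = 3.
Z = 3 is lithium, so the species is ⁶₃Li.

Li-6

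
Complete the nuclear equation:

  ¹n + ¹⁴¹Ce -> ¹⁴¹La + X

proton

Conserve mass number: 1 + 141 = 141 + A, so A = 1.
Conserve atomic number: 0 + 58 = 57 + Z, so Z = 1.
A = 1 and Z = 1 is ¹H — a proton.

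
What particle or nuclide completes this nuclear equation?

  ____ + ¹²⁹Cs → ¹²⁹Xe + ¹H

Conserve mass number: A + 129 = 129 + 1, so A = 1.
Conserve atomic number: Z + 55 = 54 + 1, so Z = 0.
A = 1 and Z = 0 is ¹n — a neutron.

neutron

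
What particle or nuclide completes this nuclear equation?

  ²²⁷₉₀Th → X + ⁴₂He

Ra-223

Conserve mass number: 227 = A + 4, so A = 223.
Conserve atomic number: 90 = Z + 2, so Z = 88.
Z = 88 is radium, so the species is ²²³₈₈Ra.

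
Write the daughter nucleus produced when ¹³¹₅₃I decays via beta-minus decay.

Beta-minus decay: mass number changes by +0, atomic number by +1.
A: 131 = 131; Z: 53 + 1 = 54.
Z = 54 is xenon, so the daughter is ¹³¹₅₄Xe.

Xe-131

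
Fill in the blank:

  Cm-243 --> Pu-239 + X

Conserve mass number: 243 = 239 + A, so A = 4.
Conserve atomic number: 96 = 94 + Z, so Z = 2.
A = 4 and Z = 2 is He-4 — an alpha particle.

alpha particle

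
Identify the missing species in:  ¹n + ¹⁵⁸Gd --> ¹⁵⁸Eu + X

proton

Conserve mass number: 1 + 158 = 158 + A, so A = 1.
Conserve atomic number: 0 + 64 = 63 + Z, so Z = 1.
A = 1 and Z = 1 is ¹H — a proton.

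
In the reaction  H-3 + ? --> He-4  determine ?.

Conserve mass number: 3 + A = 4, so A = 1.
Conserve atomic number: 1 + Z = 2, so Z = 1.
A = 1 and Z = 1 is H-1 — a proton.

proton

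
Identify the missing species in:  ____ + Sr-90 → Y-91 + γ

Conserve mass number: A + 90 = 91 + 0, so A = 1.
Conserve atomic number: Z + 38 = 39 + 0, so Z = 1.
A = 1 and Z = 1 is H-1 — a proton.

proton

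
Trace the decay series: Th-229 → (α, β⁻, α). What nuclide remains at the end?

Start: (A, Z) = (229, 90).
After α: (225, 88).
After β⁻: (225, 89).
After α: (221, 87).
Z = 87 is francium.

Fr-221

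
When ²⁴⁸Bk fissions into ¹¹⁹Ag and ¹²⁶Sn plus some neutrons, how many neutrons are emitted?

Conserve mass number: 248 = 119 + 126 + k, so k = 248 − 245 = 3.
Check atomic number: 97 = 47 + 50 + 0 = 97. ✓

3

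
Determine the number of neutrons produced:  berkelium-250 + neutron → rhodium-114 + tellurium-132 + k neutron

Conserve mass number: 251 = 114 + 132 + k, so k = 251 − 246 = 5.
Check atomic number: 97 = 45 + 52 + 0 = 97. ✓

5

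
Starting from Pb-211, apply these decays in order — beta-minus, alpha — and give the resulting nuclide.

Tl-207

Start: (A, Z) = (211, 82).
After β⁻: (211, 83).
After α: (207, 81).
Z = 81 is thallium.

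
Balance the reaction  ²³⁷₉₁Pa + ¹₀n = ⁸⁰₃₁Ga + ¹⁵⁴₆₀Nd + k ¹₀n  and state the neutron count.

Conserve mass number: 238 = 80 + 154 + k, so k = 238 − 234 = 4.
Check atomic number: 91 = 31 + 60 + 0 = 91. ✓

4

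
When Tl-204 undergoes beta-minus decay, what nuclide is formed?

Beta-minus decay: mass number changes by +0, atomic number by +1.
A: 204 = 204; Z: 81 + 1 = 82.
Z = 82 is lead, so the daughter is Pb-204.

Pb-204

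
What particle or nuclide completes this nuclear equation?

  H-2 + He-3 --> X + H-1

Conserve mass number: 2 + 3 = A + 1, so A = 4.
Conserve atomic number: 1 + 2 = Z + 1, so Z = 2.
A = 4 and Z = 2 is He-4 — an alpha particle.

He-4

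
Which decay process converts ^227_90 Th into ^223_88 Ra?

ΔA = 223 − 227 = -4; ΔZ = 88 − 90 = -2.
A drops by 4 and Z drops by 2 — the signature of alpha emission.

alpha decay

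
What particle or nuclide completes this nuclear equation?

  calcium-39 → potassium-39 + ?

positron

Conserve mass number: 39 = 39 + A, so A = 0.
Conserve atomic number: 20 = 19 + Z, so Z = 1.
A = 0 and Z = 1 is e⁺ — a positron.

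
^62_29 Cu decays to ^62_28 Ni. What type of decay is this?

beta-plus decay or electron capture

ΔA = 62 − 62 = 0; ΔZ = 28 − 29 = -1.
A is unchanged and Z drops by 1 — a proton has become a neutron (β⁺ emission or electron capture).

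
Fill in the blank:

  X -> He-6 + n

Conserve mass number: A = 6 + 1, so A = 7.
Conserve atomic number: Z = 2 + 0, so Z = 2.
Z = 2 is helium, so the species is He-7.

He-7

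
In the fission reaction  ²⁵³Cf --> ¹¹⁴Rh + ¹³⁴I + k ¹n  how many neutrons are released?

Conserve mass number: 253 = 114 + 134 + k, so k = 253 − 248 = 5.
Check atomic number: 98 = 45 + 53 + 0 = 98. ✓

5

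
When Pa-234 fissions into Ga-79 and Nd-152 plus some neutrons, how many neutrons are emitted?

Conserve mass number: 234 = 79 + 152 + k, so k = 234 − 231 = 3.
Check atomic number: 91 = 31 + 60 + 0 = 91. ✓

3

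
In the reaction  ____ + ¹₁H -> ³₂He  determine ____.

deuteron

Conserve mass number: A + 1 = 3, so A = 2.
Conserve atomic number: Z + 1 = 2, so Z = 1.
A = 2 and Z = 1 is ²₁H — a deuteron.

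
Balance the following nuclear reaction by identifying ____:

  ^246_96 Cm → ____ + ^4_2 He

Conserve mass number: 246 = A + 4, so A = 242.
Conserve atomic number: 96 = Z + 2, so Z = 94.
Z = 94 is plutonium, so the species is ^242_94 Pu.

Pu-242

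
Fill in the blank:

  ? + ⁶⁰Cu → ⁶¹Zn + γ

proton

Conserve mass number: A + 60 = 61 + 0, so A = 1.
Conserve atomic number: Z + 29 = 30 + 0, so Z = 1.
A = 1 and Z = 1 is ¹H — a proton.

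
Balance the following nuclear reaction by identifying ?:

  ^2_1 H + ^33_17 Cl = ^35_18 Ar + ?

gamma ray

Conserve mass number: 2 + 33 = 35 + A, so A = 0.
Conserve atomic number: 1 + 17 = 18 + Z, so Z = 0.
A = 0 and Z = 0 is ^0_0 γ — a gamma ray.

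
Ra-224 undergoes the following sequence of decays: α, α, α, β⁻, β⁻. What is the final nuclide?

Start: (A, Z) = (224, 88).
After α: (220, 86).
After α: (216, 84).
After α: (212, 82).
After β⁻: (212, 83).
After β⁻: (212, 84).
Z = 84 is polonium.

Po-212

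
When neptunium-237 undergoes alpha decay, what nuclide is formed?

Pa-233

Alpha decay: mass number changes by -4, atomic number by -2.
A: 237 − 4 = 233; Z: 93 − 2 = 91.
Z = 91 is protactinium, so the daughter is protactinium-233.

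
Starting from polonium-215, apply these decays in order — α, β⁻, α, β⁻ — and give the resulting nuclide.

Start: (A, Z) = (215, 84).
After α: (211, 82).
After β⁻: (211, 83).
After α: (207, 81).
After β⁻: (207, 82).
Z = 82 is lead.

Pb-207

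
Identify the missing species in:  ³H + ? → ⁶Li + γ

He-3

Conserve mass number: 3 + A = 6 + 0, so A = 3.
Conserve atomic number: 1 + Z = 3 + 0, so Z = 2.
Z = 2 is helium, so the species is ³He.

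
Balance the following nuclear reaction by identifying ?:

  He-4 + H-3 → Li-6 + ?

Conserve mass number: 4 + 3 = 6 + A, so A = 1.
Conserve atomic number: 2 + 1 = 3 + Z, so Z = 0.
A = 1 and Z = 0 is n — a neutron.

neutron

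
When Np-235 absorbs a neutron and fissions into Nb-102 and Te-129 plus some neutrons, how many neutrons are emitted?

Conserve mass number: 236 = 102 + 129 + k, so k = 236 − 231 = 5.
Check atomic number: 93 = 41 + 52 + 0 = 93. ✓

5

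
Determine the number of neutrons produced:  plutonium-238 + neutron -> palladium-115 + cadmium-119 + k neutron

5

Conserve mass number: 239 = 115 + 119 + k, so k = 239 − 234 = 5.
Check atomic number: 94 = 46 + 48 + 0 = 94. ✓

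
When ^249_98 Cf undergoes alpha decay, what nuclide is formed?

Cm-245

Alpha decay: mass number changes by -4, atomic number by -2.
A: 249 − 4 = 245; Z: 98 − 2 = 96.
Z = 96 is curium, so the daughter is ^245_96 Cm.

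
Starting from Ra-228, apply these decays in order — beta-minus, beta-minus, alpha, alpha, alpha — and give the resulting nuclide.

Po-216

Start: (A, Z) = (228, 88).
After β⁻: (228, 89).
After β⁻: (228, 90).
After α: (224, 88).
After α: (220, 86).
After α: (216, 84).
Z = 84 is polonium.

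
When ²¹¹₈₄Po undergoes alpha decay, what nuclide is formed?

Alpha decay: mass number changes by -4, atomic number by -2.
A: 211 − 4 = 207; Z: 84 − 2 = 82.
Z = 82 is lead, so the daughter is ²⁰⁷₈₂Pb.

Pb-207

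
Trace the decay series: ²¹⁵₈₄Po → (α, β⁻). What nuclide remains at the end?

Bi-211

Start: (A, Z) = (215, 84).
After α: (211, 82).
After β⁻: (211, 83).
Z = 83 is bismuth.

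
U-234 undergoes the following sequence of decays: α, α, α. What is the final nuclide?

Start: (A, Z) = (234, 92).
After α: (230, 90).
After α: (226, 88).
After α: (222, 86).
Z = 86 is radon.

Rn-222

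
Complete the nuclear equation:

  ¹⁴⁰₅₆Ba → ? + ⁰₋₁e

Conserve mass number: 140 = A + 0, so A = 140.
Conserve atomic number: 56 = Z − 1, so Z = 57.
Z = 57 is lanthanum, so the species is ¹⁴⁰₅₇La.

La-140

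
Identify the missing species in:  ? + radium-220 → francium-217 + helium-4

proton

Conserve mass number: A + 220 = 217 + 4, so A = 1.
Conserve atomic number: Z + 88 = 87 + 2, so Z = 1.
A = 1 and Z = 1 is hydrogen-1 — a proton.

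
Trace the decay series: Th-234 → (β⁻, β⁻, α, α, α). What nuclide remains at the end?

Start: (A, Z) = (234, 90).
After β⁻: (234, 91).
After β⁻: (234, 92).
After α: (230, 90).
After α: (226, 88).
After α: (222, 86).
Z = 86 is radon.

Rn-222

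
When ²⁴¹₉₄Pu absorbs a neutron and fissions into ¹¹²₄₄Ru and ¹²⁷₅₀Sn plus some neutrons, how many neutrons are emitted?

Conserve mass number: 242 = 112 + 127 + k, so k = 242 − 239 = 3.
Check atomic number: 94 = 44 + 50 + 0 = 94. ✓

3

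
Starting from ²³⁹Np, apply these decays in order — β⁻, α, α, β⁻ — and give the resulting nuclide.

Pa-231

Start: (A, Z) = (239, 93).
After β⁻: (239, 94).
After α: (235, 92).
After α: (231, 90).
After β⁻: (231, 91).
Z = 91 is protactinium.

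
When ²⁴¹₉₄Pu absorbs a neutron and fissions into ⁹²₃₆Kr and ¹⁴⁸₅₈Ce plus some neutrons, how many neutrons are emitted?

2

Conserve mass number: 242 = 92 + 148 + k, so k = 242 − 240 = 2.
Check atomic number: 94 = 36 + 58 + 0 = 94. ✓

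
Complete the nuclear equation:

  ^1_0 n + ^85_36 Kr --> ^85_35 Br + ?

Conserve mass number: 1 + 85 = 85 + A, so A = 1.
Conserve atomic number: 0 + 36 = 35 + Z, so Z = 1.
A = 1 and Z = 1 is ^1_1 H — a proton.

proton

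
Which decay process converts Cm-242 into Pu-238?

alpha decay

ΔA = 238 − 242 = -4; ΔZ = 94 − 96 = -2.
A drops by 4 and Z drops by 2 — the signature of alpha emission.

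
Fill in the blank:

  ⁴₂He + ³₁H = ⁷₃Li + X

Conserve mass number: 4 + 3 = 7 + A, so A = 0.
Conserve atomic number: 2 + 1 = 3 + Z, so Z = 0.
A = 0 and Z = 0 is ⁰₀γ — a gamma ray.

gamma ray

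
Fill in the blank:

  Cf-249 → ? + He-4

Cm-245

Conserve mass number: 249 = A + 4, so A = 245.
Conserve atomic number: 98 = Z + 2, so Z = 96.
Z = 96 is curium, so the species is Cm-245.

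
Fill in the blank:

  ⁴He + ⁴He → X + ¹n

Be-7

Conserve mass number: 4 + 4 = A + 1, so A = 7.
Conserve atomic number: 2 + 2 = Z + 0, so Z = 4.
Z = 4 is beryllium, so the species is ⁷Be.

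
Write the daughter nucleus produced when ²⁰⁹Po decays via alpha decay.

Pb-205

Alpha decay: mass number changes by -4, atomic number by -2.
A: 209 − 4 = 205; Z: 84 − 2 = 82.
Z = 82 is lead, so the daughter is ²⁰⁵Pb.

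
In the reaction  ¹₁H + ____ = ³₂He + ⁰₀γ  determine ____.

deuteron

Conserve mass number: 1 + A = 3 + 0, so A = 2.
Conserve atomic number: 1 + Z = 2 + 0, so Z = 1.
A = 2 and Z = 1 is ²₁H — a deuteron.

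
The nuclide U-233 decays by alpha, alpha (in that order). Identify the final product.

Start: (A, Z) = (233, 92).
After α: (229, 90).
After α: (225, 88).
Z = 88 is radium.

Ra-225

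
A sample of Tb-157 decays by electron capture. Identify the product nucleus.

Gd-157

Electron capture: mass number changes by +0, atomic number by -1.
A: 157 = 157; Z: 65 − 1 = 64.
Z = 64 is gadolinium, so the daughter is Gd-157.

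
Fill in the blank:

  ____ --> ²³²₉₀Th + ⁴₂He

U-236

Conserve mass number: A = 232 + 4, so A = 236.
Conserve atomic number: Z = 90 + 2, so Z = 92.
Z = 92 is uranium, so the species is ²³⁶₉₂U.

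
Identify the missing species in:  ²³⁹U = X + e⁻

Np-239

Conserve mass number: 239 = A + 0, so A = 239.
Conserve atomic number: 92 = Z − 1, so Z = 93.
Z = 93 is neptunium, so the species is ²³⁹Np.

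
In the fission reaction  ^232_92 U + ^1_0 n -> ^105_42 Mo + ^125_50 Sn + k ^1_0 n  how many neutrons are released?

Conserve mass number: 233 = 105 + 125 + k, so k = 233 − 230 = 3.
Check atomic number: 92 = 42 + 50 + 0 = 92. ✓

3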